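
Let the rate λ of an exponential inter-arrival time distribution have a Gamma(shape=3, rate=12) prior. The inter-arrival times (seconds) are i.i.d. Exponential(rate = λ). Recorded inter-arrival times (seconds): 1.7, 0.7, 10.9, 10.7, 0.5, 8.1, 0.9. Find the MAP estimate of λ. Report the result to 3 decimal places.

λ̂_MAP = 0.198

The Exponential(rate=λ) likelihood is ∝ λ^n e^(−λΣtᵢ). Here n = 7 and Σtᵢ = 1.7 + 0.7 + 10.9 + 10.7 + 0.5 + 8.1 + 0.9 = 33.5.
Posterior ∝ λ^2e^(−12λ) · λ^7e^(−33.5λ) = λ^9e^(−45.5λ), i.e. Gamma(10, 45.5).
Mode = (a−1)/b = 9/45.5 ≈ 0.198.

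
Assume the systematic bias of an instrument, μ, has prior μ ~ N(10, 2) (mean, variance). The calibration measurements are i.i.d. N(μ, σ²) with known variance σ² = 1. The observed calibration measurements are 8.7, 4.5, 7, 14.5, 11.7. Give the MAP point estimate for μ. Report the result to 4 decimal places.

n = 5; x̄ = (8.7 + 4.5 + 7 + 14.5 + 11.7)/5 = 46.4/5 = 9.28.
For a Normal prior and Normal likelihood with known variance, the posterior is Normal; its mode equals its mean, the precision-weighted average.
Prior precision 1/σ₀² = 1/2 = 0.5; data precision n/σ² = 5/1 = 5.
μ̂ = (0.5·10 + 5·9.28) / (0.5 + 5) = 51.4/5.5 = 514/55 ≈ 9.3455.

μ̂_MAP = 9.3455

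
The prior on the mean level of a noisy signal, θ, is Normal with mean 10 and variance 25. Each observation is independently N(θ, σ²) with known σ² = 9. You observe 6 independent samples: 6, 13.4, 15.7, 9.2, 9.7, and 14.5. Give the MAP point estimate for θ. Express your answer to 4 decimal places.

n = 6; x̄ = (6 + 13.4 + 15.7 + 9.2 + 9.7 + 14.5)/6 = 68.5/6 = 137/12 ≈ 11.4167.
For a Normal prior and Normal likelihood with known variance, the posterior is Normal; its mode equals its mean, the precision-weighted average.
Prior precision 1/σ₀² = 1/25 = 0.04; data precision n/σ² = 6/9 = 2/3.
θ̂ = (0.04·10 + (2/3)·(137/12)) / (0.04 + 2/3) = (721/90)/(53/75) = 3605/318 ≈ 11.3365.

θ̂_MAP = 11.3365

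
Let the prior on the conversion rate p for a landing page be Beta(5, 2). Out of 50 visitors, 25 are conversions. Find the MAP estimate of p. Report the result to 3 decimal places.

Prior: Beta(5, 2).
Data: 25 successes in 50 trials. The binomial likelihood contributes p^25(1−p)^25, so the posterior is Beta(5+25, 2+25) = Beta(30, 27).
For Beta(a, b) with a, b > 1 the mode is (a−1)/(a+b−2) = 29/55 ≈ 0.527.

p̂_MAP = 0.527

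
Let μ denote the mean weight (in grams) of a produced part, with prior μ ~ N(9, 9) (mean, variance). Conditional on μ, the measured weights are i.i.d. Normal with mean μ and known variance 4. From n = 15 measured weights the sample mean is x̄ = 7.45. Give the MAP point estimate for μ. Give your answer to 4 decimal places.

n = 15, x̄ = 7.45.
For a Normal prior and Normal likelihood with known variance, the posterior is Normal; its mode equals its mean, the precision-weighted average.
Prior precision 1/σ₀² = 1/9; data precision n/σ² = 15/4 = 3.75.
μ̂ = ((1/9)·9 + 3.75·7.45) / (1/9 + 3.75) = 28.9375/(139/36) = 4167/556 ≈ 7.4946.

μ̂_MAP = 7.4946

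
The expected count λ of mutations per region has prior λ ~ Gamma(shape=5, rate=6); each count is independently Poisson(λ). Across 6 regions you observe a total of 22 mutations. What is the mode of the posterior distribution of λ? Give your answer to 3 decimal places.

Σxᵢ = 22, n = 6.
Posterior ∝ λ^4e^(−6λ) · λ^22e^(−6λ) = λ^26e^(−12λ), i.e. Gamma(shape=27, rate=12).
The mode of a Gamma(a, b) with a ≥ 1 (shape–rate) is (a−1)/b = 26/12 ≈ 2.167.

λ̂_MAP = 2.167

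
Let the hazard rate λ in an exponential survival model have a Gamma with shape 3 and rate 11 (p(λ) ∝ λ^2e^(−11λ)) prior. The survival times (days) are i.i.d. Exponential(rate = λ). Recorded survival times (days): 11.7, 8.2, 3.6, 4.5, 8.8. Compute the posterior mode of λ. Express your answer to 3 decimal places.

λ̂_MAP = 0.146

The Exponential(rate=λ) likelihood is ∝ λ^n e^(−λΣtᵢ). Here n = 5 and Σtᵢ = 11.7 + 8.2 + 3.6 + 4.5 + 8.8 = 36.8.
Posterior ∝ λ^2e^(−11λ) · λ^5e^(−36.8λ) = λ^7e^(−47.8λ), i.e. Gamma(8, 47.8).
Mode = (a−1)/b = 7/47.8 ≈ 0.146.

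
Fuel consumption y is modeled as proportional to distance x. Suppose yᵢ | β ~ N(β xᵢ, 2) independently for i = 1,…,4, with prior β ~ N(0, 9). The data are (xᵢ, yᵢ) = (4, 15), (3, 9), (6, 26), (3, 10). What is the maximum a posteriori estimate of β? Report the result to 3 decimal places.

log p(β | y) = −Σ(yᵢ − βxᵢ)²/(2·2) − β²/(2·9) + const.
Setting the derivative to zero: Σxᵢ(yᵢ − βxᵢ)/2 − β/9 = 0, so β = Σxᵢyᵢ / (Σxᵢ² + σ²/τ²).
Σxᵢyᵢ = 4·15 + 3·9 + 6·26 + 3·10 = 273; Σxᵢ² = 70; σ²/τ² = 2/9.
β̂_MAP = 273 / (70 + 2/9) = 273/(632/9) = 2457/632 ≈ 3.888.

β̂_MAP = 3.888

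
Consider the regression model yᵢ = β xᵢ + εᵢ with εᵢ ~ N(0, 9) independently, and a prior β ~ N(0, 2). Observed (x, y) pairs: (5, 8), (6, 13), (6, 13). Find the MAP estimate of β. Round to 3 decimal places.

log p(β | y) = −Σ(yᵢ − βxᵢ)²/(2·9) − β²/(2·2) + const.
Setting the derivative to zero: Σxᵢ(yᵢ − βxᵢ)/9 − β/2 = 0, so β = Σxᵢyᵢ / (Σxᵢ² + σ²/τ²).
Σxᵢyᵢ = 5·8 + 6·13 + 6·13 = 196; Σxᵢ² = 97; σ²/τ² = 4.5.
β̂_MAP = 196 / (97 + 4.5) = 196/101.5 ≈ 1.931.

β̂_MAP = 1.931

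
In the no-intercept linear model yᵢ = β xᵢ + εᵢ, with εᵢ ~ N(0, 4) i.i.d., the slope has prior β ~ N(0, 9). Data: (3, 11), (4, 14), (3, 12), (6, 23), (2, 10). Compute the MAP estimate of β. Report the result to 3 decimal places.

β̂_MAP = 3.801

log p(β | y) = −Σ(yᵢ − βxᵢ)²/(2·4) − β²/(2·9) + const.
Setting the derivative to zero: Σxᵢ(yᵢ − βxᵢ)/4 − β/9 = 0, so β = Σxᵢyᵢ / (Σxᵢ² + σ²/τ²).
Σxᵢyᵢ = 3·11 + 4·14 + 3·12 + 6·23 + 2·10 = 283; Σxᵢ² = 74; σ²/τ² = 4/9.
β̂_MAP = 283 / (74 + 4/9) = 283/(670/9) = 2547/670 ≈ 3.801.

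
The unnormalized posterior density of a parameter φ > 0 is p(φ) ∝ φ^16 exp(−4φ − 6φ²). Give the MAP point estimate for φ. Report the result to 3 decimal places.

ℓ'(φ) = 16/φ − 4 − 12φ. Setting this to zero and multiplying by φ: 12φ² + 4φ − 16 = 0.
φ = (−4 + √(4² + 4·12·16)) / (2·12) = (−4 + √784) / 24 = (−4 + 28)/24 = 1.
ℓ''(φ) = −16/φ² − 12 < 0, confirming a maximum.

φ̂_MAP = 1.000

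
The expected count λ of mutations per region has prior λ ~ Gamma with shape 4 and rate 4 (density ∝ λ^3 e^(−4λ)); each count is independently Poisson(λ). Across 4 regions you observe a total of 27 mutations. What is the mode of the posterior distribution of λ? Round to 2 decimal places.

λ̂_MAP = 3.75

Σxᵢ = 27, n = 4.
Posterior ∝ λ^3e^(−4λ) · λ^27e^(−4λ) = λ^30e^(−8λ), i.e. Gamma(shape=31, rate=8).
The mode of a Gamma(a, b) with a ≥ 1 (shape–rate) is (a−1)/b = 30/8 ≈ 3.75.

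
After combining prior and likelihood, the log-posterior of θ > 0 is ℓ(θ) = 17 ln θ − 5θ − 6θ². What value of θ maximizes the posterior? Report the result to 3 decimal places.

ℓ'(θ) = 17/θ − 5 − 12θ. Setting this to zero and multiplying by θ: 12θ² + 5θ − 17 = 0.
θ = (−5 + √(5² + 4·12·17)) / (2·12) = (−5 + √841) / 24 = (−5 + 29)/24 = 1.
ℓ''(θ) = −17/θ² − 12 < 0, confirming a maximum.

θ̂_MAP = 1.000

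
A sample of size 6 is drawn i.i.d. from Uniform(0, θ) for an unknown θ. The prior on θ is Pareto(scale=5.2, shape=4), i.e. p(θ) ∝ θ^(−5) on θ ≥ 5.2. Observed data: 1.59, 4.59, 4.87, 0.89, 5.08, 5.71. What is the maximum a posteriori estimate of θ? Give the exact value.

θ̂_MAP = 5.71

The Uniform(0, θ) likelihood is θ^(−n) for θ ≥ max(xᵢ), zero otherwise. Here max(xᵢ) = 5.71.
Posterior ∝ θ^(−5) · θ^(−6) = θ^(−11) on θ ≥ max(5.2, 5.71) = 5.71.
This density is strictly decreasing in θ, so the posterior mode lies at the lower boundary of the support.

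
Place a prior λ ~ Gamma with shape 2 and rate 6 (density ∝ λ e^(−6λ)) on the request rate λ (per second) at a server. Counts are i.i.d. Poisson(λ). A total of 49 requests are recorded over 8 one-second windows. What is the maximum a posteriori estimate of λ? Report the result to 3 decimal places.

Σxᵢ = 49, n = 8.
Posterior ∝ λe^(−6λ) · λ^49e^(−8λ) = λ^50e^(−14λ), i.e. Gamma(shape=51, rate=14).
The mode of a Gamma(a, b) with a ≥ 1 (shape–rate) is (a−1)/b = 50/14 ≈ 3.571.

λ̂_MAP = 3.571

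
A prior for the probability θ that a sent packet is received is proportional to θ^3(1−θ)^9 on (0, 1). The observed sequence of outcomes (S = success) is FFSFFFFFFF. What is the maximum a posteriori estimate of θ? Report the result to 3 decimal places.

The prior density ∝ θ^3(1−θ)^9 is the kernel of Beta(4, 10).
Data: 1 success in 10 trials (from the sequence). The binomial likelihood contributes θ(1−θ)^9, so the posterior is Beta(4+1, 10+9) = Beta(5, 19).
For Beta(a, b) with a, b > 1 the mode is (a−1)/(a+b−2) = 4/22 ≈ 0.182.

θ̂_MAP = 0.182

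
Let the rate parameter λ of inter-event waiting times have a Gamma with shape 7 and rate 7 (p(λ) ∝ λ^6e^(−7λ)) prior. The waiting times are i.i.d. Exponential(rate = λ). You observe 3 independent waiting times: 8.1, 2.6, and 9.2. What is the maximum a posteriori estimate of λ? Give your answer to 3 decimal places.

The Exponential(rate=λ) likelihood is ∝ λ^n e^(−λΣtᵢ). Here n = 3 and Σtᵢ = 8.1 + 2.6 + 9.2 = 19.9.
Posterior ∝ λ^6e^(−7λ) · λ^3e^(−19.9λ) = λ^9e^(−26.9λ), i.e. Gamma(10, 26.9).
Mode = (a−1)/b = 9/26.9 ≈ 0.335.

λ̂_MAP = 0.335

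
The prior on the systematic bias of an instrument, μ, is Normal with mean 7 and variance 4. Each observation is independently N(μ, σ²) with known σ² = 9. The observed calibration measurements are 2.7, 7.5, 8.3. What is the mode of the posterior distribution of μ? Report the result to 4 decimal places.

n = 3; x̄ = (2.7 + 7.5 + 8.3)/3 = 18.5/3 = 37/6 ≈ 6.1667.
For a Normal prior and Normal likelihood with known variance, the posterior is Normal; its mode equals its mean, the precision-weighted average.
Prior precision 1/σ₀² = 1/4 = 0.25; data precision n/σ² = 3/9 = 1/3.
μ̂ = (0.25·7 + (1/3)·(37/6)) / (0.25 + 1/3) = (137/36)/(7/12) = 137/21 ≈ 6.5238.

μ̂_MAP = 6.5238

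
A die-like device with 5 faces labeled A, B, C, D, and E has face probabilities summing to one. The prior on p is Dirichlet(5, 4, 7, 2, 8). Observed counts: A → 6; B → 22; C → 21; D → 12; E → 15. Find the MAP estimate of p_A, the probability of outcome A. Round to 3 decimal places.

The posterior is Dirichlet(αᵢ + nᵢ) = Dirichlet(11, 26, 28, 14, 23).
For a Dirichlet(a₁,…,a_K) with all aᵢ > 1, the mode has j-th component (aⱼ − 1)/(Σaᵢ − K).
Here Σaᵢ = 102 and K = 5, so p_A = (11 − 1)/(102 − 5) = 10/97 ≈ 0.103.

MAP estimate of p_A = 0.103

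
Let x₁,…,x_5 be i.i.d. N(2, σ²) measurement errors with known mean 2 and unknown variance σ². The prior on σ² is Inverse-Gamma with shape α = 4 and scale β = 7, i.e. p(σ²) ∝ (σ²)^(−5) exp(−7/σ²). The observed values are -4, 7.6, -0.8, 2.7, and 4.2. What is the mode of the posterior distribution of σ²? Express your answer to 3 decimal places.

Sum of squared deviations about the known mean: SS = (-4−2)² + (7.6−2)² + (-0.8−2)² + (2.7−2)² + (4.2−2)² = 80.53.
The Normal likelihood contributes (σ²)^(−n/2) exp(−SS/(2σ²)), so the posterior is Inverse-Gamma(α + n/2, β + SS/2) = Inverse-Gamma(6.5, 47.265).
The mode of Inverse-Gamma(a, b) is b/(a+1) = 47.265/7.5 ≈ 6.302.

σ̂²_MAP = 6.302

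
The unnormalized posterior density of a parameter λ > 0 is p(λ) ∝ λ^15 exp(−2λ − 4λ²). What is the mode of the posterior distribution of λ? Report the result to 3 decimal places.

λ̂_MAP = 1.250

ℓ'(λ) = 15/λ − 2 − 8λ. Setting this to zero and multiplying by λ: 8λ² + 2λ − 15 = 0.
λ = (−2 + √(2² + 4·8·15)) / (2·8) = (−2 + √484) / 16 = (−2 + 22)/16 = 5/4.
ℓ''(λ) = −15/λ² − 8 < 0, confirming a maximum.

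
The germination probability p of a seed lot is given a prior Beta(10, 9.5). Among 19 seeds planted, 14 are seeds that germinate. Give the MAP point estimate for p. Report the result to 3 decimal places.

p̂_MAP = 0.630

Prior: Beta(10, 9.5).
Data: 14 successes in 19 trials. The binomial likelihood contributes p^14(1−p)^5, so the posterior is Beta(10+14, 9.5+5) = Beta(24, 14.5).
For Beta(a, b) with a, b > 1 the mode is (a−1)/(a+b−2) = 23/36.5 ≈ 0.630.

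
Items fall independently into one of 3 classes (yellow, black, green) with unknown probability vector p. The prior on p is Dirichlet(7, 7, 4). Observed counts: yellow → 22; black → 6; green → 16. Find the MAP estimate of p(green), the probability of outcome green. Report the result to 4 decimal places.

The posterior is Dirichlet(αᵢ + nᵢ) = Dirichlet(29, 13, 20).
For a Dirichlet(a₁,…,a_K) with all aᵢ > 1, the mode has j-th component (aⱼ − 1)/(Σaᵢ − K).
Here Σaᵢ = 62 and K = 3, so p(green) = (20 − 1)/(62 − 3) = 19/59 ≈ 0.3220.

MAP estimate of p(green) = 0.3220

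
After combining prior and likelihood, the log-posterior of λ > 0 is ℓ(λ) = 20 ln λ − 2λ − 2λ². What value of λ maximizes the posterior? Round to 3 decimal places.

λ̂_MAP = 2.000

ℓ'(λ) = 20/λ − 2 − 4λ. Setting this to zero and multiplying by λ: 4λ² + 2λ − 20 = 0.
λ = (−2 + √(2² + 4·4·20)) / (2·4) = (−2 + √324) / 8 = (−2 + 18)/8 = 2.
ℓ''(λ) = −20/λ² − 4 < 0, confirming a maximum.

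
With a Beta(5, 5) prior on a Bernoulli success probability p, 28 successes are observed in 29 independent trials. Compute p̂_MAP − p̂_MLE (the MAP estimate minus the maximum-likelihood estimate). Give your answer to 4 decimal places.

Posterior is Beta(33, 6); MAP = (33−1)/(39−2) = 32/37 ≈ 0.86486.
MLE ignores the prior: p̂_MLE = k/n = 28/29 ≈ 0.96552.
Difference = 32/37 − 28/29 = -108/1073 ≈ -0.1007.

MAP − MLE = -0.1007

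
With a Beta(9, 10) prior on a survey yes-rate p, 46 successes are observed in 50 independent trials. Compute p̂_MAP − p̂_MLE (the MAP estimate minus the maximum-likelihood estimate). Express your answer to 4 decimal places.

Posterior is Beta(55, 14); MAP = (55−1)/(69−2) = 54/67 ≈ 0.80597.
MLE ignores the prior: p̂_MLE = k/n = 46/50 ≈ 0.92000.
Difference = 54/67 − 46/50 = -191/1675 ≈ -0.1140.

MAP − MLE = -0.1140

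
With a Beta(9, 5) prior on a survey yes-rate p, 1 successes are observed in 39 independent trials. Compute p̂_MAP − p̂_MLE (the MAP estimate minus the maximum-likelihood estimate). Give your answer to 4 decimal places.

MAP − MLE = 0.1508

Posterior is Beta(10, 43); MAP = (10−1)/(53−2) = 9/51 ≈ 0.17647.
MLE ignores the prior: p̂_MLE = k/n = 1/39 ≈ 0.02564.
Difference = 9/51 − 1/39 = 100/663 ≈ 0.1508.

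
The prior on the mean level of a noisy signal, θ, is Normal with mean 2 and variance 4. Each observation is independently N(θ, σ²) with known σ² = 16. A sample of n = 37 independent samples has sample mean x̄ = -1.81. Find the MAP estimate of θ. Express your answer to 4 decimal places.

θ̂_MAP = -1.4383

n = 37, x̄ = -1.81.
For a Normal prior and Normal likelihood with known variance, the posterior is Normal; its mode equals its mean, the precision-weighted average.
Prior precision 1/σ₀² = 1/4 = 0.25; data precision n/σ² = 37/16 = 2.3125.
θ̂ = (0.25·2 + 2.3125·(-1.81)) / (0.25 + 2.3125) = (-3.685625)/2.5625 = -5897/4100 ≈ -1.4383.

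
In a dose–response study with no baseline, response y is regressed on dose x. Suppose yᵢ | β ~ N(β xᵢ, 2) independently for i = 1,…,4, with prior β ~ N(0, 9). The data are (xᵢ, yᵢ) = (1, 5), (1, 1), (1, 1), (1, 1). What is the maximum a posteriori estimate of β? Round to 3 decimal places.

β̂_MAP = 1.895

log p(β | y) = −Σ(yᵢ − βxᵢ)²/(2·2) − β²/(2·9) + const.
Setting the derivative to zero: Σxᵢ(yᵢ − βxᵢ)/2 − β/9 = 0, so β = Σxᵢyᵢ / (Σxᵢ² + σ²/τ²).
Σxᵢyᵢ = 1·5 + 1·1 + 1·1 + 1·1 = 8; Σxᵢ² = 4; σ²/τ² = 2/9.
β̂_MAP = 8 / (4 + 2/9) = 8/(38/9) = 36/19 ≈ 1.895.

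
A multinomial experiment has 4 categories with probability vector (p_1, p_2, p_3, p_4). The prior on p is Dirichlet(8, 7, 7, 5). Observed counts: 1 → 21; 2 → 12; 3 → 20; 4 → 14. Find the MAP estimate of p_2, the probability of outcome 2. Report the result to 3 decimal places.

MAP estimate: 0.200

The posterior is Dirichlet(αᵢ + nᵢ) = Dirichlet(29, 19, 27, 19).
For a Dirichlet(a₁,…,a_K) with all aᵢ > 1, the mode has j-th component (aⱼ − 1)/(Σaᵢ − K).
Here Σaᵢ = 94 and K = 4, so p_2 = (19 − 1)/(94 − 4) = 18/90 ≈ 0.200.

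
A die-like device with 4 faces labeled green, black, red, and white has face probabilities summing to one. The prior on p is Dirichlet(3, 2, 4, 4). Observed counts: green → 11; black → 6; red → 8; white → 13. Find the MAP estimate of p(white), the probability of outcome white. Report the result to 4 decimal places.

The posterior is Dirichlet(αᵢ + nᵢ) = Dirichlet(14, 8, 12, 17).
For a Dirichlet(a₁,…,a_K) with all aᵢ > 1, the mode has j-th component (aⱼ − 1)/(Σaᵢ − K).
Here Σaᵢ = 51 and K = 4, so p(white) = (17 − 1)/(51 − 4) = 16/47 ≈ 0.3404.

MAP estimate of p(white) = 0.3404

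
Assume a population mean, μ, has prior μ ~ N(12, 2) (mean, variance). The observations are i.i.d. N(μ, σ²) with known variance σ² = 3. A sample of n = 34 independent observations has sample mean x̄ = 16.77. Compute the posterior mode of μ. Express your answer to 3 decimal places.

μ̂_MAP = 16.568

n = 34, x̄ = 16.77.
For a Normal prior and Normal likelihood with known variance, the posterior is Normal; its mode equals its mean, the precision-weighted average.
Prior precision 1/σ₀² = 1/2 = 0.5; data precision n/σ² = 34/3.
μ̂ = (0.5·12 + (34/3)·16.77) / (0.5 + 34/3) = 196.06/(71/6) = 29409/1775 ≈ 16.568.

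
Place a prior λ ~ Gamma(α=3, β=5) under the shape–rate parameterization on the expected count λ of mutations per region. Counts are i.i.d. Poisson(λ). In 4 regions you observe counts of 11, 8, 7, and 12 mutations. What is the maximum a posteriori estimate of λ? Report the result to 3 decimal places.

λ̂_MAP = 4.444

Σxᵢ = 11+8+7+12 = 38, with n = 4.
Posterior ∝ λ^2e^(−5λ) · λ^38e^(−4λ) = λ^40e^(−9λ), i.e. Gamma(shape=41, rate=9).
The mode of a Gamma(a, b) with a ≥ 1 (shape–rate) is (a−1)/b = 40/9 ≈ 4.444.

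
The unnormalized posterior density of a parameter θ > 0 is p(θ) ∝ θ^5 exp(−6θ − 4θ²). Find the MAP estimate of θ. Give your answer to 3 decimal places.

θ̂_MAP = 0.500

ℓ'(θ) = 5/θ − 6 − 8θ. Setting this to zero and multiplying by θ: 8θ² + 6θ − 5 = 0.
θ = (−6 + √(6² + 4·8·5)) / (2·8) = (−6 + √196) / 16 = (−6 + 14)/16 = 1/2.
ℓ''(θ) = −5/θ² − 8 < 0, confirming a maximum.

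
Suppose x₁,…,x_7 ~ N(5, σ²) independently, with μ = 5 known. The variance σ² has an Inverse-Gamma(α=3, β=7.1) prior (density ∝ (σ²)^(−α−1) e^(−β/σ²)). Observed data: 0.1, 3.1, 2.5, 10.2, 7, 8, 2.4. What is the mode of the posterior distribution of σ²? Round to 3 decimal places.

Sum of squared deviations about the known mean: SS = (0.1−5)² + (3.1−5)² + (2.5−5)² + (10.2−5)² + (7−5)² + (8−5)² + (2.4−5)² = 80.67.
The Normal likelihood contributes (σ²)^(−n/2) exp(−SS/(2σ²)), so the posterior is Inverse-Gamma(α + n/2, β + SS/2) = Inverse-Gamma(6.5, 47.435).
The mode of Inverse-Gamma(a, b) is b/(a+1) = 47.435/7.5 ≈ 6.325.

σ̂²_MAP = 6.325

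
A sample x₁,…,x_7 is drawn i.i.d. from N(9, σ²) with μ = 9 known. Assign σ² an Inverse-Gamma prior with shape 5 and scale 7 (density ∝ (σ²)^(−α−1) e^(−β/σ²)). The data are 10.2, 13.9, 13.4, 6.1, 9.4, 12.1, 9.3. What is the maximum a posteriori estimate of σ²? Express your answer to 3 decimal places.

Sum of squared deviations about the known mean: SS = (10.2−9)² + (13.9−9)² + (13.4−9)² + (6.1−9)² + (9.4−9)² + (12.1−9)² + (9.3−9)² = 63.08.
The Normal likelihood contributes (σ²)^(−n/2) exp(−SS/(2σ²)), so the posterior is Inverse-Gamma(α + n/2, β + SS/2) = Inverse-Gamma(8.5, 38.54).
The mode of Inverse-Gamma(a, b) is b/(a+1) = 38.54/9.5 ≈ 4.057.

σ̂²_MAP = 4.057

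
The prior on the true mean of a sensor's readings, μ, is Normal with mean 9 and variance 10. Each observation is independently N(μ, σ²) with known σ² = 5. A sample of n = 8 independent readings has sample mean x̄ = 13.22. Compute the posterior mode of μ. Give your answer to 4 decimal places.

n = 8, x̄ = 13.22.
For a Normal prior and Normal likelihood with known variance, the posterior is Normal; its mode equals its mean, the precision-weighted average.
Prior precision 1/σ₀² = 1/10 = 0.1; data precision n/σ² = 8/5 = 1.6.
μ̂ = (0.1·9 + 1.6·13.22) / (0.1 + 1.6) = 22.052/1.7 = 5513/425 ≈ 12.9718.

μ̂_MAP = 12.9718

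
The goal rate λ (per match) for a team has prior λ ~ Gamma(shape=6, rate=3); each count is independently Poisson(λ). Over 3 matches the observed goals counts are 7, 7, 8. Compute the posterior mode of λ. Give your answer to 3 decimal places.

λ̂_MAP = 4.500

Σxᵢ = 7+7+8 = 22, with n = 3.
Posterior ∝ λ^5e^(−3λ) · λ^22e^(−3λ) = λ^27e^(−6λ), i.e. Gamma(shape=28, rate=6).
The mode of a Gamma(a, b) with a ≥ 1 (shape–rate) is (a−1)/b = 27/6 ≈ 4.500.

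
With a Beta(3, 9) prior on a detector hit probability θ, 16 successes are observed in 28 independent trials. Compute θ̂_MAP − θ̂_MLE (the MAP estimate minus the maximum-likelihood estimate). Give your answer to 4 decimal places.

Posterior is Beta(19, 21); MAP = (19−1)/(40−2) = 18/38 ≈ 0.47368.
MLE ignores the prior: θ̂_MLE = k/n = 16/28 ≈ 0.57143.
Difference = 18/38 − 16/28 = -13/133 ≈ -0.0977.

MAP − MLE = -0.0977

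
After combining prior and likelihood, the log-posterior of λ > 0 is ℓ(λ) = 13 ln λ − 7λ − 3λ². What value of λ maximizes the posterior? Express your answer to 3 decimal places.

ℓ'(λ) = 13/λ − 7 − 6λ. Setting this to zero and multiplying by λ: 6λ² + 7λ − 13 = 0.
λ = (−7 + √(7² + 4·6·13)) / (2·6) = (−7 + √361) / 12 = (−7 + 19)/12 = 1.
ℓ''(λ) = −13/λ² − 6 < 0, confirming a maximum.

λ̂_MAP = 1.000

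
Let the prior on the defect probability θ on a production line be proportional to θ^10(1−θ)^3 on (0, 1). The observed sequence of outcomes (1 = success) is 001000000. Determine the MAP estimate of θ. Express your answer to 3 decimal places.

The prior density ∝ θ^10(1−θ)^3 is the kernel of Beta(11, 4).
Data: 1 success in 9 trials (from the sequence). The binomial likelihood contributes θ(1−θ)^8, so the posterior is Beta(11+1, 4+8) = Beta(12, 12).
For Beta(a, b) with a, b > 1 the mode is (a−1)/(a+b−2) = 11/22 ≈ 0.500.

θ̂_MAP = 0.500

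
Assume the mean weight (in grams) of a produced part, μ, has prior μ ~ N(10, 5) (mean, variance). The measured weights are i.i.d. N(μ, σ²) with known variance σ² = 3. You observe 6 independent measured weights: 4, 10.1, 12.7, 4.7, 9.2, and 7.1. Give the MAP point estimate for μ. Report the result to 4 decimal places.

n = 6; x̄ = (4 + 10.1 + 12.7 + 4.7 + 9.2 + 7.1)/6 = 47.8/6 = 239/30 ≈ 7.9667.
For a Normal prior and Normal likelihood with known variance, the posterior is Normal; its mode equals its mean, the precision-weighted average.
Prior precision 1/σ₀² = 1/5 = 0.2; data precision n/σ² = 6/3 = 2.
μ̂ = (0.2·10 + 2·(239/30)) / (0.2 + 2) = (269/15)/2.2 = 269/33 ≈ 8.1515.

μ̂_MAP = 8.1515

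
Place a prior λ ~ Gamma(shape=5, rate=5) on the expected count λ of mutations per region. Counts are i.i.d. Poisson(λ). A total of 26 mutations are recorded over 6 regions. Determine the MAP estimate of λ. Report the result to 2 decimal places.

Σxᵢ = 26, n = 6.
Posterior ∝ λ^4e^(−5λ) · λ^26e^(−6λ) = λ^30e^(−11λ), i.e. Gamma(shape=31, rate=11).
The mode of a Gamma(a, b) with a ≥ 1 (shape–rate) is (a−1)/b = 30/11 ≈ 2.73.

λ̂_MAP = 2.73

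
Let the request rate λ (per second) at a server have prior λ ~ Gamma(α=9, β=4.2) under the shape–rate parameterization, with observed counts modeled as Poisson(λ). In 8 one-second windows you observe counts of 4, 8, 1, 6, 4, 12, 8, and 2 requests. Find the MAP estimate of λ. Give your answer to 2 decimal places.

λ̂_MAP = 4.34

Σxᵢ = 4+8+1+6+4+12+8+2 = 45, with n = 8.
Posterior ∝ λ^8e^(−4.2λ) · λ^45e^(−8λ) = λ^53e^(−12.2λ), i.e. Gamma(shape=54, rate=12.2).
The mode of a Gamma(a, b) with a ≥ 1 (shape–rate) is (a−1)/b = 53/12.2 ≈ 4.34.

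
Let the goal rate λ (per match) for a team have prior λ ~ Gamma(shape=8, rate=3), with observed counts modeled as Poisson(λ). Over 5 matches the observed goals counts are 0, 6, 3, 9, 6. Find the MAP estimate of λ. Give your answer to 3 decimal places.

Σxᵢ = 0+6+3+9+6 = 24, with n = 5.
Posterior ∝ λ^7e^(−3λ) · λ^24e^(−5λ) = λ^31e^(−8λ), i.e. Gamma(shape=32, rate=8).
The mode of a Gamma(a, b) with a ≥ 1 (shape–rate) is (a−1)/b = 31/8 ≈ 3.875.

λ̂_MAP = 3.875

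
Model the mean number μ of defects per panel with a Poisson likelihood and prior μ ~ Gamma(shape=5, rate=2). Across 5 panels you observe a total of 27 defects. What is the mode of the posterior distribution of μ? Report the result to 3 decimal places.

Σxᵢ = 27, n = 5.
Posterior ∝ μ^4e^(−2μ) · μ^27e^(−5μ) = μ^31e^(−7μ), i.e. Gamma(shape=32, rate=7).
The mode of a Gamma(a, b) with a ≥ 1 (shape–rate) is (a−1)/b = 31/7 ≈ 4.429.

μ̂_MAP = 4.429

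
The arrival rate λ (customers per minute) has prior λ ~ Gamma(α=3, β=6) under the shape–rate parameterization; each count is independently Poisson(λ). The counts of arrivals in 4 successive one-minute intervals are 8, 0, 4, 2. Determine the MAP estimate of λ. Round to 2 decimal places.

λ̂_MAP = 1.60

Σxᵢ = 8+0+4+2 = 14, with n = 4.
Posterior ∝ λ^2e^(−6λ) · λ^14e^(−4λ) = λ^16e^(−10λ), i.e. Gamma(shape=17, rate=10).
The mode of a Gamma(a, b) with a ≥ 1 (shape–rate) is (a−1)/b = 16/10 ≈ 1.60.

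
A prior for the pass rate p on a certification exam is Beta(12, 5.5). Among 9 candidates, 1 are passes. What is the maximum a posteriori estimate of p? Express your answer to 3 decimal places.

Prior: Beta(12, 5.5).
Data: 1 success in 9 trials. The binomial likelihood contributes p(1−p)^8, so the posterior is Beta(12+1, 5.5+8) = Beta(13, 13.5).
For Beta(a, b) with a, b > 1 the mode is (a−1)/(a+b−2) = 12/24.5 ≈ 0.490.

p̂_MAP = 0.490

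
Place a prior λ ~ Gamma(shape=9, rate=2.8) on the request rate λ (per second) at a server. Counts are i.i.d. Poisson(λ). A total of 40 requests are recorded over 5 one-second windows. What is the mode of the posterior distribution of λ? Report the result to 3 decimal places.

λ̂_MAP = 6.154

Σxᵢ = 40, n = 5.
Posterior ∝ λ^8e^(−2.8λ) · λ^40e^(−5λ) = λ^48e^(−7.8λ), i.e. Gamma(shape=49, rate=7.8).
The mode of a Gamma(a, b) with a ≥ 1 (shape–rate) is (a−1)/b = 48/7.8 ≈ 6.154.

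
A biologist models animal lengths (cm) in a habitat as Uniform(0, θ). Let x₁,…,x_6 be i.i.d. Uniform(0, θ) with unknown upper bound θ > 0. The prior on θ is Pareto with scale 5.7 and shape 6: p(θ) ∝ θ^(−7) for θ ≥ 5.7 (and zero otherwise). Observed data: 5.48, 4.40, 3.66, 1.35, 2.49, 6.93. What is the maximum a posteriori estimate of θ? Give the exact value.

θ̂_MAP = 6.93

The Uniform(0, θ) likelihood is θ^(−n) for θ ≥ max(xᵢ), zero otherwise. Here max(xᵢ) = 6.93.
Posterior ∝ θ^(−7) · θ^(−6) = θ^(−13) on θ ≥ max(5.7, 6.93) = 6.93.
This density is strictly decreasing in θ, so the posterior mode lies at the lower boundary of the support.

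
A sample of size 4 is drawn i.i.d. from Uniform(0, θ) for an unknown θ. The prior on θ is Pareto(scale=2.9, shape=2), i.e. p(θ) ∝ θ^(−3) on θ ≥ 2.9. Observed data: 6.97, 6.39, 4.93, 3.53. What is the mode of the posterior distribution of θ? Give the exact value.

The Uniform(0, θ) likelihood is θ^(−n) for θ ≥ max(xᵢ), zero otherwise. Here max(xᵢ) = 6.97.
Posterior ∝ θ^(−3) · θ^(−4) = θ^(−7) on θ ≥ max(2.9, 6.97) = 6.97.
This density is strictly decreasing in θ, so the posterior mode lies at the lower boundary of the support.

θ̂_MAP = 6.97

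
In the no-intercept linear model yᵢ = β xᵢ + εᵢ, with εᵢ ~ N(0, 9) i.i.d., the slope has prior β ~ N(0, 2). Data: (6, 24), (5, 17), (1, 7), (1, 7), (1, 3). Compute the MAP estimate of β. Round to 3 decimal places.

β̂_MAP = 3.591

log p(β | y) = −Σ(yᵢ − βxᵢ)²/(2·9) − β²/(2·2) + const.
Setting the derivative to zero: Σxᵢ(yᵢ − βxᵢ)/9 − β/2 = 0, so β = Σxᵢyᵢ / (Σxᵢ² + σ²/τ²).
Σxᵢyᵢ = 6·24 + 5·17 + 1·7 + 1·7 + 1·3 = 246; Σxᵢ² = 64; σ²/τ² = 4.5.
β̂_MAP = 246 / (64 + 4.5) = 246/68.5 ≈ 3.591.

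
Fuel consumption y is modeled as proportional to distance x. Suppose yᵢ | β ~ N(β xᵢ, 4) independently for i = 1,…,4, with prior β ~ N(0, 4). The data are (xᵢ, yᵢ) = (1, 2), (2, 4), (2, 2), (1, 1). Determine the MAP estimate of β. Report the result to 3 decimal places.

log p(β | y) = −Σ(yᵢ − βxᵢ)²/(2·4) − β²/(2·4) + const.
Setting the derivative to zero: Σxᵢ(yᵢ − βxᵢ)/4 − β/4 = 0, so β = Σxᵢyᵢ / (Σxᵢ² + σ²/τ²).
Σxᵢyᵢ = 1·2 + 2·4 + 2·2 + 1·1 = 15; Σxᵢ² = 10; σ²/τ² = 1.
β̂_MAP = 15 / (10 + 1) = 15/11 ≈ 1.364.

β̂_MAP = 1.364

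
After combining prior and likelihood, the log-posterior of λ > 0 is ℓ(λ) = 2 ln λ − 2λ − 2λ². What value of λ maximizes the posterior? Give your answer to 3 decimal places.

λ̂_MAP = 0.500

ℓ'(λ) = 2/λ − 2 − 4λ. Setting this to zero and multiplying by λ: 4λ² + 2λ − 2 = 0.
λ = (−2 + √(2² + 4·4·2)) / (2·4) = (−2 + √36) / 8 = (−2 + 6)/8 = 1/2.
ℓ''(λ) = −2/λ² − 4 < 0, confirming a maximum.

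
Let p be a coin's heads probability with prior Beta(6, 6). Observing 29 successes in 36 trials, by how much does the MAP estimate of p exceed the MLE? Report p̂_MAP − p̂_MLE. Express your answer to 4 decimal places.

MAP − MLE = -0.0664

Posterior is Beta(35, 13); MAP = (35−1)/(48−2) = 34/46 ≈ 0.73913.
MLE ignores the prior: p̂_MLE = k/n = 29/36 ≈ 0.80556.
Difference = 34/46 − 29/36 = -55/828 ≈ -0.0664.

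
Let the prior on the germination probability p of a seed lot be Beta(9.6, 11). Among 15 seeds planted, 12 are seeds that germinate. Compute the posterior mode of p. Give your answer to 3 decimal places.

p̂_MAP = 0.613

Prior: Beta(9.6, 11).
Data: 12 successes in 15 trials. The binomial likelihood contributes p^12(1−p)^3, so the posterior is Beta(9.6+12, 11+3) = Beta(21.6, 14).
For Beta(a, b) with a, b > 1 the mode is (a−1)/(a+b−2) = 20.6/33.6 ≈ 0.613.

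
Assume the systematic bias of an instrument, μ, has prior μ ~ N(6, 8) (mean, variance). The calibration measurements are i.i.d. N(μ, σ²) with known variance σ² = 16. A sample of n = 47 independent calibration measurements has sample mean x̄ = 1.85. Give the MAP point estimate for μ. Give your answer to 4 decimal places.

n = 47, x̄ = 1.85.
For a Normal prior and Normal likelihood with known variance, the posterior is Normal; its mode equals its mean, the precision-weighted average.
Prior precision 1/σ₀² = 1/8 = 0.125; data precision n/σ² = 47/16 = 2.9375.
μ̂ = (0.125·6 + 2.9375·1.85) / (0.125 + 2.9375) = 6.184375/3.0625 = 1979/980 ≈ 2.0194.

μ̂_MAP = 2.0194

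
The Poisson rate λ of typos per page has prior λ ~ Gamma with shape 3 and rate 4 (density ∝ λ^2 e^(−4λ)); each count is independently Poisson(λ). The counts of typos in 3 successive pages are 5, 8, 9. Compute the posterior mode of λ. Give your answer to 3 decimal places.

Σxᵢ = 5+8+9 = 22, with n = 3.
Posterior ∝ λ^2e^(−4λ) · λ^22e^(−3λ) = λ^24e^(−7λ), i.e. Gamma(shape=25, rate=7).
The mode of a Gamma(a, b) with a ≥ 1 (shape–rate) is (a−1)/b = 24/7 ≈ 3.429.

λ̂_MAP = 3.429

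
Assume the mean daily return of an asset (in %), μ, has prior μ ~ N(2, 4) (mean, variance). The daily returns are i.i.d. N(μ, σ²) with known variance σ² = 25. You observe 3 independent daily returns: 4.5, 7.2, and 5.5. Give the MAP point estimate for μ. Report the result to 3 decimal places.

μ̂_MAP = 3.211

n = 3; x̄ = (4.5 + 7.2 + 5.5)/3 = 17.2/3 = 86/15 ≈ 5.7333.
For a Normal prior and Normal likelihood with known variance, the posterior is Normal; its mode equals its mean, the precision-weighted average.
Prior precision 1/σ₀² = 1/4 = 0.25; data precision n/σ² = 3/25 = 0.12.
μ̂ = (0.25·2 + 0.12·(86/15)) / (0.25 + 0.12) = 1.188/0.37 = 594/185 ≈ 3.211.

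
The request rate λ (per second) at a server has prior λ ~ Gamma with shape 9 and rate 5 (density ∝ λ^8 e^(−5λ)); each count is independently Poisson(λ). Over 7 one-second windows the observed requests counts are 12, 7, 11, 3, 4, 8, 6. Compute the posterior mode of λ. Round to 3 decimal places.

λ̂_MAP = 4.917

Σxᵢ = 12+7+11+3+4+8+6 = 51, with n = 7.
Posterior ∝ λ^8e^(−5λ) · λ^51e^(−7λ) = λ^59e^(−12λ), i.e. Gamma(shape=60, rate=12).
The mode of a Gamma(a, b) with a ≥ 1 (shape–rate) is (a−1)/b = 59/12 ≈ 4.917.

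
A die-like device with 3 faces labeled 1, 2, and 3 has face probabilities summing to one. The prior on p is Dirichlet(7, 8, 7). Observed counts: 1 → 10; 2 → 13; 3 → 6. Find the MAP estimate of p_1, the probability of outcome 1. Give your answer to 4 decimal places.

MAP estimate: 0.3333

The posterior is Dirichlet(αᵢ + nᵢ) = Dirichlet(17, 21, 13).
For a Dirichlet(a₁,…,a_K) with all aᵢ > 1, the mode has j-th component (aⱼ − 1)/(Σaᵢ − K).
Here Σaᵢ = 51 and K = 3, so p_1 = (17 − 1)/(51 − 3) = 16/48 ≈ 0.3333.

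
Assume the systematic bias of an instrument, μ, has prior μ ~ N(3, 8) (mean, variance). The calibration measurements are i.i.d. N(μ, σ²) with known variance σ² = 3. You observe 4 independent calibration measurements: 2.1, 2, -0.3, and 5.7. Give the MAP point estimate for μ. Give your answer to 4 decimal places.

n = 4; x̄ = (2.1 + 2 + (-0.3) + 5.7)/4 = 9.5/4 = 2.375.
For a Normal prior and Normal likelihood with known variance, the posterior is Normal; its mode equals its mean, the precision-weighted average.
Prior precision 1/σ₀² = 1/8 = 0.125; data precision n/σ² = 4/3.
μ̂ = (0.125·3 + (4/3)·2.375) / (0.125 + 4/3) = (85/24)/(35/24) = 17/7 ≈ 2.4286.

μ̂_MAP = 2.4286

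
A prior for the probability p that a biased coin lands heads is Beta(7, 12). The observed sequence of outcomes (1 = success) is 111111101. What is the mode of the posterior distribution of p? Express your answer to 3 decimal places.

p̂_MAP = 0.538

Prior: Beta(7, 12).
Data: 8 successes in 9 trials (from the sequence). The binomial likelihood contributes p^8(1−p)^1, so the posterior is Beta(7+8, 12+1) = Beta(15, 13).
For Beta(a, b) with a, b > 1 the mode is (a−1)/(a+b−2) = 14/26 ≈ 0.538.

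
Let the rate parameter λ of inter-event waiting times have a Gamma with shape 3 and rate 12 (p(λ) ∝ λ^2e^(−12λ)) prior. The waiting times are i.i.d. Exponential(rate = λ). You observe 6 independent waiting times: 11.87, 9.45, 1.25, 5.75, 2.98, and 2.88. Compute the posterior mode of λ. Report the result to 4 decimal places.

The Exponential(rate=λ) likelihood is ∝ λ^n e^(−λΣtᵢ). Here n = 6 and Σtᵢ = 11.87 + 9.45 + 1.25 + 5.75 + 2.98 + 2.88 = 34.18.
Posterior ∝ λ^2e^(−12λ) · λ^6e^(−34.18λ) = λ^8e^(−46.18λ), i.e. Gamma(9, 46.18).
Mode = (a−1)/b = 8/46.18 ≈ 0.1732.

λ̂_MAP = 0.1732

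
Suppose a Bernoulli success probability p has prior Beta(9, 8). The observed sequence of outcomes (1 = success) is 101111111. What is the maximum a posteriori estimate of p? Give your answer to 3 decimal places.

p̂_MAP = 0.667

Prior: Beta(9, 8).
Data: 8 successes in 9 trials (from the sequence). The binomial likelihood contributes p^8(1−p)^1, so the posterior is Beta(9+8, 8+1) = Beta(17, 9).
For Beta(a, b) with a, b > 1 the mode is (a−1)/(a+b−2) = 16/24 ≈ 0.667.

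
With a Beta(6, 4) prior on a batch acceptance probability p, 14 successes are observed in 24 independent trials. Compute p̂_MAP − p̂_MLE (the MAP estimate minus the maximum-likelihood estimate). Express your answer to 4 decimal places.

Posterior is Beta(20, 14); MAP = (20−1)/(34−2) = 19/32 ≈ 0.59375.
MLE ignores the prior: p̂_MLE = k/n = 14/24 ≈ 0.58333.
Difference = 19/32 − 14/24 = 1/96 ≈ 0.0104.

MAP − MLE = 0.0104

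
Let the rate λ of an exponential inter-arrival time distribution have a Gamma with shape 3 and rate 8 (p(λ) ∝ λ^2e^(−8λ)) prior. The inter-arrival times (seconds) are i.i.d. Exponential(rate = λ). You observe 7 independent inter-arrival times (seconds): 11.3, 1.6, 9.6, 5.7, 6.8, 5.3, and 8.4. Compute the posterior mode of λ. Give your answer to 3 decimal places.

The Exponential(rate=λ) likelihood is ∝ λ^n e^(−λΣtᵢ). Here n = 7 and Σtᵢ = 11.3 + 1.6 + 9.6 + 5.7 + 6.8 + 5.3 + 8.4 = 48.7.
Posterior ∝ λ^2e^(−8λ) · λ^7e^(−48.7λ) = λ^9e^(−56.7λ), i.e. Gamma(10, 56.7).
Mode = (a−1)/b = 9/56.7 ≈ 0.159.

λ̂_MAP = 0.159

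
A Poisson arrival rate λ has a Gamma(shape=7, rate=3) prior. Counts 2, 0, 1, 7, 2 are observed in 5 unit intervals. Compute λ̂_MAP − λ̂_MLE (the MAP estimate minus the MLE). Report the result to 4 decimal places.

Σxᵢ = 12. Posterior is Gamma(19, 8); MAP = (19−1)/8 = 18/8 ≈ 2.25000.
MLE = x̄ = 12/5 ≈ 2.40000.
Difference = 18/8 − 12/5 = -3/20 ≈ -0.1500.

MAP − MLE = -0.1500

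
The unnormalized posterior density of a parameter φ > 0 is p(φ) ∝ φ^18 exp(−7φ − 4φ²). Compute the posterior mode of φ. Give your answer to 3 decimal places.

φ̂_MAP = 1.125

ℓ'(φ) = 18/φ − 7 − 8φ. Setting this to zero and multiplying by φ: 8φ² + 7φ − 18 = 0.
φ = (−7 + √(7² + 4·8·18)) / (2·8) = (−7 + √625) / 16 = (−7 + 25)/16 = 9/8.
ℓ''(φ) = −18/φ² − 8 < 0, confirming a maximum.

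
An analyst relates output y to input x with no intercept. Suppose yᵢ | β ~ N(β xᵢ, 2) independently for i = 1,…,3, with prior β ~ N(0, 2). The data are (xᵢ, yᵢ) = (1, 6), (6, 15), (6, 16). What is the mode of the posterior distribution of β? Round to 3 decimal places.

β̂_MAP = 2.595

log p(β | y) = −Σ(yᵢ − βxᵢ)²/(2·2) − β²/(2·2) + const.
Setting the derivative to zero: Σxᵢ(yᵢ − βxᵢ)/2 − β/2 = 0, so β = Σxᵢyᵢ / (Σxᵢ² + σ²/τ²).
Σxᵢyᵢ = 1·6 + 6·15 + 6·16 = 192; Σxᵢ² = 73; σ²/τ² = 1.
β̂_MAP = 192 / (73 + 1) = 192/74 ≈ 2.595.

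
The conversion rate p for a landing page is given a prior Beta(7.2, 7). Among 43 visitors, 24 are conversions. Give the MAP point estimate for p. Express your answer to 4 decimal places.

Prior: Beta(7.2, 7).
Data: 24 successes in 43 trials. The binomial likelihood contributes p^24(1−p)^19, so the posterior is Beta(7.2+24, 7+19) = Beta(31.2, 26).
For Beta(a, b) with a, b > 1 the mode is (a−1)/(a+b−2) = 30.2/55.2 ≈ 0.5471.

p̂_MAP = 0.5471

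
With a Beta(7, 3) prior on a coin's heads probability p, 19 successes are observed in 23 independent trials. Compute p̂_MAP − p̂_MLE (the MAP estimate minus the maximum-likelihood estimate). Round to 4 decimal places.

MAP − MLE = -0.0196

Posterior is Beta(26, 7); MAP = (26−1)/(33−2) = 25/31 ≈ 0.80645.
MLE ignores the prior: p̂_MLE = k/n = 19/23 ≈ 0.82609.
Difference = 25/31 − 19/23 = -14/713 ≈ -0.0196.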